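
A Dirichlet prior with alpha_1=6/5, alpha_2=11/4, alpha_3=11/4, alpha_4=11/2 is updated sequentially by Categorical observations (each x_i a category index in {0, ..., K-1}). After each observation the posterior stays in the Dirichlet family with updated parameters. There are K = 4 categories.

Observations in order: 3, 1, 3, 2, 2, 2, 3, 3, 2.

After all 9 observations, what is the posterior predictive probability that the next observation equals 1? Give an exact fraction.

obs 1: x=3 → posterior Dirichlet(6/5, 11/4, 11/4, 13/2)
obs 2: x=1 → posterior Dirichlet(6/5, 15/4, 11/4, 13/2)
obs 3: x=3 → posterior Dirichlet(6/5, 15/4, 11/4, 15/2)
obs 4: x=2 → posterior Dirichlet(6/5, 15/4, 15/4, 15/2)
obs 5: x=2 → posterior Dirichlet(6/5, 15/4, 19/4, 15/2)
obs 6: x=2 → posterior Dirichlet(6/5, 15/4, 23/4, 15/2)
obs 7: x=3 → posterior Dirichlet(6/5, 15/4, 23/4, 17/2)
obs 8: x=3 → posterior Dirichlet(6/5, 15/4, 23/4, 19/2)
obs 9: x=2 → posterior Dirichlet(6/5, 15/4, 27/4, 19/2)

75/424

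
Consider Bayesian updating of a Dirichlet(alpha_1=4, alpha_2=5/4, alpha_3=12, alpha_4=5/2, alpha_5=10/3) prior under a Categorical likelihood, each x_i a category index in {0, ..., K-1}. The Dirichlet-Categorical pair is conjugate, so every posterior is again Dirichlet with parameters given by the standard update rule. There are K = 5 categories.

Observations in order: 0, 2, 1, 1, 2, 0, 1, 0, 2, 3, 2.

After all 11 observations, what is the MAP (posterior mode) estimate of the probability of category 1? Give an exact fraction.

39/349

obs 1: x=0 → posterior Dirichlet(5, 5/4, 12, 5/2, 10/3)
obs 2: x=2 → posterior Dirichlet(5, 5/4, 13, 5/2, 10/3)
obs 3: x=1 → posterior Dirichlet(5, 9/4, 13, 5/2, 10/3)
obs 4: x=1 → posterior Dirichlet(5, 13/4, 13, 5/2, 10/3)
obs 5: x=2 → posterior Dirichlet(5, 13/4, 14, 5/2, 10/3)
obs 6: x=0 → posterior Dirichlet(6, 13/4, 14, 5/2, 10/3)
obs 7: x=1 → posterior Dirichlet(6, 17/4, 14, 5/2, 10/3)
obs 8: x=0 → posterior Dirichlet(7, 17/4, 14, 5/2, 10/3)
obs 9: x=2 → posterior Dirichlet(7, 17/4, 15, 5/2, 10/3)
obs 10: x=3 → posterior Dirichlet(7, 17/4, 15, 7/2, 10/3)
obs 11: x=2 → posterior Dirichlet(7, 17/4, 16, 7/2, 10/3)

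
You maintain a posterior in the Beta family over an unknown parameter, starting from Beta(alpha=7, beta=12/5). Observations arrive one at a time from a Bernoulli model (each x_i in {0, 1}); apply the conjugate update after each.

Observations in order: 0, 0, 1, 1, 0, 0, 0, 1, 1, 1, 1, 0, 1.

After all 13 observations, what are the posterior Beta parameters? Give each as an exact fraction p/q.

obs 1: x=0 → posterior Beta(7, 17/5)
obs 2: x=0 → posterior Beta(7, 22/5)
obs 3: x=1 → posterior Beta(8, 22/5)
obs 4: x=1 → posterior Beta(9, 22/5)
obs 5: x=0 → posterior Beta(9, 27/5)
obs 6: x=0 → posterior Beta(9, 32/5)
obs 7: x=0 → posterior Beta(9, 37/5)
obs 8: x=1 → posterior Beta(10, 37/5)
obs 9: x=1 → posterior Beta(11, 37/5)
obs 10: x=1 → posterior Beta(12, 37/5)
obs 11: x=1 → posterior Beta(13, 37/5)
obs 12: x=0 → posterior Beta(13, 42/5)
obs 13: x=1 → posterior Beta(14, 42/5)

alpha=14, beta=42/5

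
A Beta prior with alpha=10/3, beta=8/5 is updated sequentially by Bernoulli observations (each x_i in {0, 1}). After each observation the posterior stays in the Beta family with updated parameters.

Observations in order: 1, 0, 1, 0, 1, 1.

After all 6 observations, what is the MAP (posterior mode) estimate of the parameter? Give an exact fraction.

obs 1: x=1 → posterior Beta(13/3, 8/5)
obs 2: x=0 → posterior Beta(13/3, 13/5)
obs 3: x=1 → posterior Beta(16/3, 13/5)
obs 4: x=0 → posterior Beta(16/3, 18/5)
obs 5: x=1 → posterior Beta(19/3, 18/5)
obs 6: x=1 → posterior Beta(22/3, 18/5)

95/134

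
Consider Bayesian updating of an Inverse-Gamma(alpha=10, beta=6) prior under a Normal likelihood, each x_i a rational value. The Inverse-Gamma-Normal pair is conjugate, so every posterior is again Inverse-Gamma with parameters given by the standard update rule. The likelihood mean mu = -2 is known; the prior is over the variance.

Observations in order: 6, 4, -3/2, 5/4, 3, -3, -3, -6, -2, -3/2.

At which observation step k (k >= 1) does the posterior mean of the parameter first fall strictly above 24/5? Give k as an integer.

k = 2

obs 1: x=6 → posterior Inverse-Gamma(21/2, 38)
obs 2: x=4 → posterior Inverse-Gamma(11, 56)
obs 3: x=-3/2 → posterior Inverse-Gamma(23/2, 449/8)
obs 4: x=5/4 → posterior Inverse-Gamma(12, 1965/32)
obs 5: x=3 → posterior Inverse-Gamma(25/2, 2365/32)
obs 6: x=-3 → posterior Inverse-Gamma(13, 2381/32)
obs 7: x=-3 → posterior Inverse-Gamma(27/2, 2397/32)
obs 8: x=-6 → posterior Inverse-Gamma(14, 2653/32)
obs 9: x=-2 → posterior Inverse-Gamma(29/2, 2653/32)
obs 10: x=-3/2 → posterior Inverse-Gamma(15, 2657/32)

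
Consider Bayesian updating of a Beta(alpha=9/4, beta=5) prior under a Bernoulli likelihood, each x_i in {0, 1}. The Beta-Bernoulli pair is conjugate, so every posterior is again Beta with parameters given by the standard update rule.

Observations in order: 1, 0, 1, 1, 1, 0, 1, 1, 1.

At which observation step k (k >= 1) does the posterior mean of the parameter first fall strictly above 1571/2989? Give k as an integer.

k = 8

obs 1: x=1 → posterior Beta(13/4, 5)
obs 2: x=0 → posterior Beta(13/4, 6)
obs 3: x=1 → posterior Beta(17/4, 6)
obs 4: x=1 → posterior Beta(21/4, 6)
obs 5: x=1 → posterior Beta(25/4, 6)
obs 6: x=0 → posterior Beta(25/4, 7)
obs 7: x=1 → posterior Beta(29/4, 7)
obs 8: x=1 → posterior Beta(33/4, 7)
obs 9: x=1 → posterior Beta(37/4, 7)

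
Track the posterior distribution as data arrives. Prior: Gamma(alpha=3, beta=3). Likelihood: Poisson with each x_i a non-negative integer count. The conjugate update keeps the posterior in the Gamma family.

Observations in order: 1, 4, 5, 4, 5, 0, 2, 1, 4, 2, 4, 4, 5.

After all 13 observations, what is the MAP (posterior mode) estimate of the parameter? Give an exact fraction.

43/16

obs 1: x=1 → posterior Gamma(4, 4)
obs 2: x=4 → posterior Gamma(8, 5)
obs 3: x=5 → posterior Gamma(13, 6)
obs 4: x=4 → posterior Gamma(17, 7)
obs 5: x=5 → posterior Gamma(22, 8)
obs 6: x=0 → posterior Gamma(22, 9)
obs 7: x=2 → posterior Gamma(24, 10)
obs 8: x=1 → posterior Gamma(25, 11)
obs 9: x=4 → posterior Gamma(29, 12)
obs 10: x=2 → posterior Gamma(31, 13)
obs 11: x=4 → posterior Gamma(35, 14)
obs 12: x=4 → posterior Gamma(39, 15)
obs 13: x=5 → posterior Gamma(44, 16)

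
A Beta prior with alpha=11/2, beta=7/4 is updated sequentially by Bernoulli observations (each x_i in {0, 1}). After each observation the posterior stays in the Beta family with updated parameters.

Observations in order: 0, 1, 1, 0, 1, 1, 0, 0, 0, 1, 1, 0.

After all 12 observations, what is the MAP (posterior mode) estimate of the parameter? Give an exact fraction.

14/23

obs 1: x=0 → posterior Beta(11/2, 11/4)
obs 2: x=1 → posterior Beta(13/2, 11/4)
obs 3: x=1 → posterior Beta(15/2, 11/4)
obs 4: x=0 → posterior Beta(15/2, 15/4)
obs 5: x=1 → posterior Beta(17/2, 15/4)
obs 6: x=1 → posterior Beta(19/2, 15/4)
obs 7: x=0 → posterior Beta(19/2, 19/4)
obs 8: x=0 → posterior Beta(19/2, 23/4)
obs 9: x=0 → posterior Beta(19/2, 27/4)
obs 10: x=1 → posterior Beta(21/2, 27/4)
obs 11: x=1 → posterior Beta(23/2, 27/4)
obs 12: x=0 → posterior Beta(23/2, 31/4)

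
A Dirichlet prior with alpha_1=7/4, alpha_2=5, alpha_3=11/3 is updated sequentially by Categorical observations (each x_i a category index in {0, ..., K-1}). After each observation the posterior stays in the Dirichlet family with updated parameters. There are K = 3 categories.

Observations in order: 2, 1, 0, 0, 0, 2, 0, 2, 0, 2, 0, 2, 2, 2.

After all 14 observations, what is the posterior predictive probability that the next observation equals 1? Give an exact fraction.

72/293

obs 1: x=2 → posterior Dirichlet(7/4, 5, 14/3)
obs 2: x=1 → posterior Dirichlet(7/4, 6, 14/3)
obs 3: x=0 → posterior Dirichlet(11/4, 6, 14/3)
obs 4: x=0 → posterior Dirichlet(15/4, 6, 14/3)
obs 5: x=0 → posterior Dirichlet(19/4, 6, 14/3)
obs 6: x=2 → posterior Dirichlet(19/4, 6, 17/3)
obs 7: x=0 → posterior Dirichlet(23/4, 6, 17/3)
obs 8: x=2 → posterior Dirichlet(23/4, 6, 20/3)
obs 9: x=0 → posterior Dirichlet(27/4, 6, 20/3)
obs 10: x=2 → posterior Dirichlet(27/4, 6, 23/3)
obs 11: x=0 → posterior Dirichlet(31/4, 6, 23/3)
obs 12: x=2 → posterior Dirichlet(31/4, 6, 26/3)
obs 13: x=2 → posterior Dirichlet(31/4, 6, 29/3)
obs 14: x=2 → posterior Dirichlet(31/4, 6, 32/3)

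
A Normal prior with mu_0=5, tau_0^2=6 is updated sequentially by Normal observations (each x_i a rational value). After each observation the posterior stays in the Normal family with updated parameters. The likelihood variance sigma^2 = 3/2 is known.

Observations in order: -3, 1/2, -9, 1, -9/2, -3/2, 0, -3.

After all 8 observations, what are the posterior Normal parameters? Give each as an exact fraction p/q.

obs 1: x=-3 → posterior Normal(-7/5, 6/5)
obs 2: x=1/2 → posterior Normal(-5/9, 2/3)
obs 3: x=-9 → posterior Normal(-41/13, 6/13)
obs 4: x=1 → posterior Normal(-37/17, 6/17)
obs 5: x=-9/2 → posterior Normal(-55/21, 2/7)
obs 6: x=-3/2 → posterior Normal(-61/25, 6/25)
obs 7: x=0 → posterior Normal(-61/29, 6/29)
obs 8: x=-3 → posterior Normal(-73/33, 2/11)

mu_0=-73/33, tau_0^2=2/11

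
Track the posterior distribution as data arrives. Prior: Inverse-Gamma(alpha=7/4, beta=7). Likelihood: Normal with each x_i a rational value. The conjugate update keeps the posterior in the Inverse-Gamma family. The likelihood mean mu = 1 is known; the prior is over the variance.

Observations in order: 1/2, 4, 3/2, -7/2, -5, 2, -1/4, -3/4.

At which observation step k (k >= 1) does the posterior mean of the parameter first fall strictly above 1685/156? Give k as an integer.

k = 5

obs 1: x=1/2 → posterior Inverse-Gamma(9/4, 57/8)
obs 2: x=4 → posterior Inverse-Gamma(11/4, 93/8)
obs 3: x=3/2 → posterior Inverse-Gamma(13/4, 47/4)
obs 4: x=-7/2 → posterior Inverse-Gamma(15/4, 175/8)
obs 5: x=-5 → posterior Inverse-Gamma(17/4, 319/8)
obs 6: x=2 → posterior Inverse-Gamma(19/4, 323/8)
obs 7: x=-1/4 → posterior Inverse-Gamma(21/4, 1317/32)
obs 8: x=-3/4 → posterior Inverse-Gamma(23/4, 683/16)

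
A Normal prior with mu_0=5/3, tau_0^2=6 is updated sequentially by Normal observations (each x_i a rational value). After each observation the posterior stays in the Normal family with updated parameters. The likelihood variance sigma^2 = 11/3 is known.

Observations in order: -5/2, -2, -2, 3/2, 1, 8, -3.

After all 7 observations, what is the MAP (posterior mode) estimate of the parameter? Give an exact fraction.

109/411

obs 1: x=-5/2 → posterior Normal(-80/87, 66/29)
obs 2: x=-2 → posterior Normal(-4/3, 66/47)
obs 3: x=-2 → posterior Normal(-296/195, 66/65)
obs 4: x=3/2 → posterior Normal(-215/249, 66/83)
obs 5: x=1 → posterior Normal(-161/303, 66/101)
obs 6: x=8 → posterior Normal(271/357, 66/119)
obs 7: x=-3 → posterior Normal(109/411, 66/137)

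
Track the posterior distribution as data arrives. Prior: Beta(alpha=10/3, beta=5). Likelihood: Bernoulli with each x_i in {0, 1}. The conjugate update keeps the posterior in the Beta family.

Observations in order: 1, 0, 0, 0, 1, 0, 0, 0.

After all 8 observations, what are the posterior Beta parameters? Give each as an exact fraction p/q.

obs 1: x=1 → posterior Beta(13/3, 5)
obs 2: x=0 → posterior Beta(13/3, 6)
obs 3: x=0 → posterior Beta(13/3, 7)
obs 4: x=0 → posterior Beta(13/3, 8)
obs 5: x=1 → posterior Beta(16/3, 8)
obs 6: x=0 → posterior Beta(16/3, 9)
obs 7: x=0 → posterior Beta(16/3, 10)
obs 8: x=0 → posterior Beta(16/3, 11)

alpha=16/3, beta=11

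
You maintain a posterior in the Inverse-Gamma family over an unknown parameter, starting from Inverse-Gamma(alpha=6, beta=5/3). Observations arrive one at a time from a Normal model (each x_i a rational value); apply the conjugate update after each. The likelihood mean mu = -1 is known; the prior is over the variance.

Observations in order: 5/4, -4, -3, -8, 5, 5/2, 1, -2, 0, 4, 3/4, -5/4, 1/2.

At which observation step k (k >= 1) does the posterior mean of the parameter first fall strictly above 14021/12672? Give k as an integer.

k = 2

obs 1: x=5/4 → posterior Inverse-Gamma(13/2, 403/96)
obs 2: x=-4 → posterior Inverse-Gamma(7, 835/96)
obs 3: x=-3 → posterior Inverse-Gamma(15/2, 1027/96)
obs 4: x=-8 → posterior Inverse-Gamma(8, 3379/96)
obs 5: x=5 → posterior Inverse-Gamma(17/2, 5107/96)
obs 6: x=5/2 → posterior Inverse-Gamma(9, 5695/96)
obs 7: x=1 → posterior Inverse-Gamma(19/2, 5887/96)
obs 8: x=-2 → posterior Inverse-Gamma(10, 5935/96)
obs 9: x=0 → posterior Inverse-Gamma(21/2, 5983/96)
obs 10: x=4 → posterior Inverse-Gamma(11, 7183/96)
obs 11: x=3/4 → posterior Inverse-Gamma(23/2, 3665/48)
obs 12: x=-5/4 → posterior Inverse-Gamma(12, 7333/96)
obs 13: x=1/2 → posterior Inverse-Gamma(25/2, 7441/96)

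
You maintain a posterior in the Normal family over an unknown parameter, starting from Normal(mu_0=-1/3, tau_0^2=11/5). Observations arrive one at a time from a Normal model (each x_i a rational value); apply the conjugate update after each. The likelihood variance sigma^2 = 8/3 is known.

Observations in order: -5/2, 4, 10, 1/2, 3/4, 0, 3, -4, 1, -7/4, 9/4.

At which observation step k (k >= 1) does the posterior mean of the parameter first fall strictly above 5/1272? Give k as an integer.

obs 1: x=-5/2 → posterior Normal(-575/438, 88/73)
obs 2: x=4 → posterior Normal(217/636, 44/53)
obs 3: x=10 → posterior Normal(2197/834, 88/139)
obs 4: x=1/2 → posterior Normal(287/129, 22/43)
obs 5: x=3/4 → posterior Normal(4889/2460, 88/205)
obs 6: x=0 → posterior Normal(4889/2856, 44/119)
obs 7: x=3 → posterior Normal(6077/3252, 88/271)
obs 8: x=-4 → posterior Normal(4493/3648, 11/38)
obs 9: x=1 → posterior Normal(4889/4044, 88/337)
obs 10: x=-7/4 → posterior Normal(1049/1110, 44/185)
obs 11: x=9/4 → posterior Normal(5087/4836, 88/403)

k = 2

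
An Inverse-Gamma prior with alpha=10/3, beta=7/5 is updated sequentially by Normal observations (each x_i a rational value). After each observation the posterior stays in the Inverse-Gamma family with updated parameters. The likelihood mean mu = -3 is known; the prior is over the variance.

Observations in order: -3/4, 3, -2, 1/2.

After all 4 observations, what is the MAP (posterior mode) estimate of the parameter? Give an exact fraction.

obs 1: x=-3/4 → posterior Inverse-Gamma(23/6, 629/160)
obs 2: x=3 → posterior Inverse-Gamma(13/3, 3509/160)
obs 3: x=-2 → posterior Inverse-Gamma(29/6, 3589/160)
obs 4: x=1/2 → posterior Inverse-Gamma(16/3, 4569/160)

13707/3040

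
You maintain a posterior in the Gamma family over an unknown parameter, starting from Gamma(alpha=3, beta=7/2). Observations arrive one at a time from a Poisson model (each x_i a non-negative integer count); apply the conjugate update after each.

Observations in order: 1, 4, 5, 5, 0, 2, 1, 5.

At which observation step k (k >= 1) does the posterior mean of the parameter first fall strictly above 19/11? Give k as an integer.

k = 3

obs 1: x=1 → posterior Gamma(4, 9/2)
obs 2: x=4 → posterior Gamma(8, 11/2)
obs 3: x=5 → posterior Gamma(13, 13/2)
obs 4: x=5 → posterior Gamma(18, 15/2)
obs 5: x=0 → posterior Gamma(18, 17/2)
obs 6: x=2 → posterior Gamma(20, 19/2)
obs 7: x=1 → posterior Gamma(21, 21/2)
obs 8: x=5 → posterior Gamma(26, 23/2)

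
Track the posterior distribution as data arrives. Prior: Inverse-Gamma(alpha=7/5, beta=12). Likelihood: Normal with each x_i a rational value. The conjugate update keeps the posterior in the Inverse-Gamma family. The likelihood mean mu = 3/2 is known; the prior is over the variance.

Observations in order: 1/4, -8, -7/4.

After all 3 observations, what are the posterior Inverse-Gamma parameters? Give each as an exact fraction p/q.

alpha=29/10, beta=1011/16

obs 1: x=1/4 → posterior Inverse-Gamma(19/10, 409/32)
obs 2: x=-8 → posterior Inverse-Gamma(12/5, 1853/32)
obs 3: x=-7/4 → posterior Inverse-Gamma(29/10, 1011/16)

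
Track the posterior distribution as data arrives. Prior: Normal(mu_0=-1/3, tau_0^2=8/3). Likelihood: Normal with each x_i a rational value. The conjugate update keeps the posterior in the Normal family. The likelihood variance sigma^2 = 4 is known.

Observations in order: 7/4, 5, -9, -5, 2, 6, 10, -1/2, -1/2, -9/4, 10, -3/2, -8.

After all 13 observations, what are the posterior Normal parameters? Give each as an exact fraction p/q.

mu_0=15/29, tau_0^2=8/29

obs 1: x=7/4 → posterior Normal(1/2, 8/5)
obs 2: x=5 → posterior Normal(25/14, 8/7)
obs 3: x=-9 → posterior Normal(-11/18, 8/9)
obs 4: x=-5 → posterior Normal(-31/22, 8/11)
obs 5: x=2 → posterior Normal(-23/26, 8/13)
obs 6: x=6 → posterior Normal(1/30, 8/15)
obs 7: x=10 → posterior Normal(41/34, 8/17)
obs 8: x=-1/2 → posterior Normal(39/38, 8/19)
obs 9: x=-1/2 → posterior Normal(37/42, 8/21)
obs 10: x=-9/4 → posterior Normal(14/23, 8/23)
obs 11: x=10 → posterior Normal(34/25, 8/25)
obs 12: x=-3/2 → posterior Normal(31/27, 8/27)
obs 13: x=-8 → posterior Normal(15/29, 8/29)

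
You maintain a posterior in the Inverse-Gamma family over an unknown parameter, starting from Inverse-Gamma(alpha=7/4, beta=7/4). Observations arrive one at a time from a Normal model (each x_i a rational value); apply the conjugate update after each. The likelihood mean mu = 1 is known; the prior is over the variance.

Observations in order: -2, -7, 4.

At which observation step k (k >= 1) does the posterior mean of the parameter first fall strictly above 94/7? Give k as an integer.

obs 1: x=-2 → posterior Inverse-Gamma(9/4, 25/4)
obs 2: x=-7 → posterior Inverse-Gamma(11/4, 153/4)
obs 3: x=4 → posterior Inverse-Gamma(13/4, 171/4)

k = 2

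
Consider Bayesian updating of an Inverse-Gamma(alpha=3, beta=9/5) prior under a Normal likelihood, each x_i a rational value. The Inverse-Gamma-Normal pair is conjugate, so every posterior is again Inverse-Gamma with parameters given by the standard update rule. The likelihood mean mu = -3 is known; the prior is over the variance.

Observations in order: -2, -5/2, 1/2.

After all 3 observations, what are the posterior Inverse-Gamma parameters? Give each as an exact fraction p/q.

alpha=9/2, beta=171/20

obs 1: x=-2 → posterior Inverse-Gamma(7/2, 23/10)
obs 2: x=-5/2 → posterior Inverse-Gamma(4, 97/40)
obs 3: x=1/2 → posterior Inverse-Gamma(9/2, 171/20)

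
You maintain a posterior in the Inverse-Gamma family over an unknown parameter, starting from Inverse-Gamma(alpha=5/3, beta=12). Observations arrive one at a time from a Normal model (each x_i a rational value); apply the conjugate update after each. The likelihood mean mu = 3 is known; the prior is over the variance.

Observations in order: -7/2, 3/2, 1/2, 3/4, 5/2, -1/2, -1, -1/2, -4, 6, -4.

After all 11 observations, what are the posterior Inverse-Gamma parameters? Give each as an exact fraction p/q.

alpha=43/6, beta=3641/32

obs 1: x=-7/2 → posterior Inverse-Gamma(13/6, 265/8)
obs 2: x=3/2 → posterior Inverse-Gamma(8/3, 137/4)
obs 3: x=1/2 → posterior Inverse-Gamma(19/6, 299/8)
obs 4: x=3/4 → posterior Inverse-Gamma(11/3, 1277/32)
obs 5: x=5/2 → posterior Inverse-Gamma(25/6, 1281/32)
obs 6: x=-1/2 → posterior Inverse-Gamma(14/3, 1477/32)
obs 7: x=-1 → posterior Inverse-Gamma(31/6, 1733/32)
obs 8: x=-1/2 → posterior Inverse-Gamma(17/3, 1929/32)
obs 9: x=-4 → posterior Inverse-Gamma(37/6, 2713/32)
obs 10: x=6 → posterior Inverse-Gamma(20/3, 2857/32)
obs 11: x=-4 → posterior Inverse-Gamma(43/6, 3641/32)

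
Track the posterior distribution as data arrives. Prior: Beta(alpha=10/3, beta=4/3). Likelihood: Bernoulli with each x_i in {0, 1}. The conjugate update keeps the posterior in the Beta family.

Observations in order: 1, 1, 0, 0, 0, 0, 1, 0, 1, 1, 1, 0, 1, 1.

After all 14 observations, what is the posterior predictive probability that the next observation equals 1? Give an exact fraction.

17/28

obs 1: x=1 → posterior Beta(13/3, 4/3)
obs 2: x=1 → posterior Beta(16/3, 4/3)
obs 3: x=0 → posterior Beta(16/3, 7/3)
obs 4: x=0 → posterior Beta(16/3, 10/3)
obs 5: x=0 → posterior Beta(16/3, 13/3)
obs 6: x=0 → posterior Beta(16/3, 16/3)
obs 7: x=1 → posterior Beta(19/3, 16/3)
obs 8: x=0 → posterior Beta(19/3, 19/3)
obs 9: x=1 → posterior Beta(22/3, 19/3)
obs 10: x=1 → posterior Beta(25/3, 19/3)
obs 11: x=1 → posterior Beta(28/3, 19/3)
obs 12: x=0 → posterior Beta(28/3, 22/3)
obs 13: x=1 → posterior Beta(31/3, 22/3)
obs 14: x=1 → posterior Beta(34/3, 22/3)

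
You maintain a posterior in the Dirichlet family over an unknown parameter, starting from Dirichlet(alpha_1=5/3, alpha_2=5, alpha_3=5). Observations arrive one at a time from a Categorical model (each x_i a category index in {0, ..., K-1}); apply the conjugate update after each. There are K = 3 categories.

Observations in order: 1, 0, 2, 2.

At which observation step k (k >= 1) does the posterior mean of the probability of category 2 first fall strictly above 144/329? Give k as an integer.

obs 1: x=1 → posterior Dirichlet(5/3, 6, 5)
obs 2: x=0 → posterior Dirichlet(8/3, 6, 5)
obs 3: x=2 → posterior Dirichlet(8/3, 6, 6)
obs 4: x=2 → posterior Dirichlet(8/3, 6, 7)

k = 4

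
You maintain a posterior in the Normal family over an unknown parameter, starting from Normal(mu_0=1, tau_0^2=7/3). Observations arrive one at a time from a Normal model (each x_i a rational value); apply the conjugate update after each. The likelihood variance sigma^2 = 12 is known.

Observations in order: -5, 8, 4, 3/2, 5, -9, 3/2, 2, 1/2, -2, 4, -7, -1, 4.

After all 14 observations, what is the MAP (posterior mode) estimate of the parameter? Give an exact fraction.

obs 1: x=-5 → posterior Normal(1/43, 84/43)
obs 2: x=8 → posterior Normal(57/50, 42/25)
obs 3: x=4 → posterior Normal(85/57, 28/19)
obs 4: x=3/2 → posterior Normal(191/128, 21/16)
obs 5: x=5 → posterior Normal(261/142, 84/71)
obs 6: x=-9 → posterior Normal(45/52, 14/13)
obs 7: x=3/2 → posterior Normal(78/85, 84/85)
obs 8: x=2 → posterior Normal(1, 21/23)
obs 9: x=1/2 → posterior Normal(191/198, 28/33)
obs 10: x=-2 → posterior Normal(163/212, 42/53)
obs 11: x=4 → posterior Normal(219/226, 84/113)
obs 12: x=-7 → posterior Normal(121/240, 7/10)
obs 13: x=-1 → posterior Normal(107/254, 84/127)
obs 14: x=4 → posterior Normal(163/268, 42/67)

163/268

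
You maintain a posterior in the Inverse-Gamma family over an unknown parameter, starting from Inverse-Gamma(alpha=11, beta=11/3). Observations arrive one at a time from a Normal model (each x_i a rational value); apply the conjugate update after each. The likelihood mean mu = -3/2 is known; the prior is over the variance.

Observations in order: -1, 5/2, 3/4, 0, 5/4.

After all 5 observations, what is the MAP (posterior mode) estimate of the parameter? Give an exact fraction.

923/696

obs 1: x=-1 → posterior Inverse-Gamma(23/2, 91/24)
obs 2: x=5/2 → posterior Inverse-Gamma(12, 283/24)
obs 3: x=3/4 → posterior Inverse-Gamma(25/2, 1375/96)
obs 4: x=0 → posterior Inverse-Gamma(13, 1483/96)
obs 5: x=5/4 → posterior Inverse-Gamma(27/2, 923/48)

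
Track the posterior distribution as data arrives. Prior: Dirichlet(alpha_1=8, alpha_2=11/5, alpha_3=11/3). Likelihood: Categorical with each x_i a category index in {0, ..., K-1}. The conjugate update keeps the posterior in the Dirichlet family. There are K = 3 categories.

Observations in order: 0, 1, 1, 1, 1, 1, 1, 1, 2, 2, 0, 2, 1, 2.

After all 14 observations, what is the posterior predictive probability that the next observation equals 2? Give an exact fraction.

obs 1: x=0 → posterior Dirichlet(9, 11/5, 11/3)
obs 2: x=1 → posterior Dirichlet(9, 16/5, 11/3)
obs 3: x=1 → posterior Dirichlet(9, 21/5, 11/3)
obs 4: x=1 → posterior Dirichlet(9, 26/5, 11/3)
obs 5: x=1 → posterior Dirichlet(9, 31/5, 11/3)
obs 6: x=1 → posterior Dirichlet(9, 36/5, 11/3)
obs 7: x=1 → posterior Dirichlet(9, 41/5, 11/3)
obs 8: x=1 → posterior Dirichlet(9, 46/5, 11/3)
obs 9: x=2 → posterior Dirichlet(9, 46/5, 14/3)
obs 10: x=2 → posterior Dirichlet(9, 46/5, 17/3)
obs 11: x=0 → posterior Dirichlet(10, 46/5, 17/3)
obs 12: x=2 → posterior Dirichlet(10, 46/5, 20/3)
obs 13: x=1 → posterior Dirichlet(10, 51/5, 20/3)
obs 14: x=2 → posterior Dirichlet(10, 51/5, 23/3)

115/418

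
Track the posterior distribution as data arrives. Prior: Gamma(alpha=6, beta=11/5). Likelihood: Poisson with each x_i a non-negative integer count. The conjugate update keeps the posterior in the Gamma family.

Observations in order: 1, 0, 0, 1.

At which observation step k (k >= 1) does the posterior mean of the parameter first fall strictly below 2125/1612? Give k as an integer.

k = 4

obs 1: x=1 → posterior Gamma(7, 16/5)
obs 2: x=0 → posterior Gamma(7, 21/5)
obs 3: x=0 → posterior Gamma(7, 26/5)
obs 4: x=1 → posterior Gamma(8, 31/5)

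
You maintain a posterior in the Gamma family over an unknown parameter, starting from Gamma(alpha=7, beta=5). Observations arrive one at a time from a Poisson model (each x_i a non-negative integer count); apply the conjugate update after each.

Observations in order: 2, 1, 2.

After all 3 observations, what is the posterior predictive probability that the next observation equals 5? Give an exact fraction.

100055558127616/5559060566555523

obs 1: x=2 → posterior Gamma(9, 6)
obs 2: x=1 → posterior Gamma(10, 7)
obs 3: x=2 → posterior Gamma(12, 8)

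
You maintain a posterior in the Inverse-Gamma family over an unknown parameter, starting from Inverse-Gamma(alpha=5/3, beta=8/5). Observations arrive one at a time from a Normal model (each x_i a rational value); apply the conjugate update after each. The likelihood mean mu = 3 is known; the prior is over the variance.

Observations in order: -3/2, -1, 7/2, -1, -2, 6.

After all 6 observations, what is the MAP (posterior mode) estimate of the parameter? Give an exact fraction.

2691/340

obs 1: x=-3/2 → posterior Inverse-Gamma(13/6, 469/40)
obs 2: x=-1 → posterior Inverse-Gamma(8/3, 789/40)
obs 3: x=7/2 → posterior Inverse-Gamma(19/6, 397/20)
obs 4: x=-1 → posterior Inverse-Gamma(11/3, 557/20)
obs 5: x=-2 → posterior Inverse-Gamma(25/6, 807/20)
obs 6: x=6 → posterior Inverse-Gamma(14/3, 897/20)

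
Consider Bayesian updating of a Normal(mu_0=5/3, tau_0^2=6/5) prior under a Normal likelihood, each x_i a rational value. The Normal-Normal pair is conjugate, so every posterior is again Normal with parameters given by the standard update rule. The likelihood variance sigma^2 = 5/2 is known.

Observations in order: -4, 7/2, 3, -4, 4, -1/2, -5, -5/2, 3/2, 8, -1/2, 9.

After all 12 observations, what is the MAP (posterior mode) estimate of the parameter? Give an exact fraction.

575/507

obs 1: x=-4 → posterior Normal(-19/111, 30/37)
obs 2: x=7/2 → posterior Normal(107/147, 30/49)
obs 3: x=3 → posterior Normal(215/183, 30/61)
obs 4: x=-4 → posterior Normal(71/219, 30/73)
obs 5: x=4 → posterior Normal(43/51, 6/17)
obs 6: x=-1/2 → posterior Normal(197/291, 30/97)
obs 7: x=-5 → posterior Normal(17/327, 30/109)
obs 8: x=-5/2 → posterior Normal(-73/363, 30/121)
obs 9: x=3/2 → posterior Normal(-1/21, 30/133)
obs 10: x=8 → posterior Normal(269/435, 6/29)
obs 11: x=-1/2 → posterior Normal(251/471, 30/157)
obs 12: x=9 → posterior Normal(575/507, 30/169)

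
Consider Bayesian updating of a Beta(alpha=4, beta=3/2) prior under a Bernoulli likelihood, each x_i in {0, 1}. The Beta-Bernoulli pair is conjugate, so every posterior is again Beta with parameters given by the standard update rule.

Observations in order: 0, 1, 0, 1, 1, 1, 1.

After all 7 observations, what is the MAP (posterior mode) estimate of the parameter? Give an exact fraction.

obs 1: x=0 → posterior Beta(4, 5/2)
obs 2: x=1 → posterior Beta(5, 5/2)
obs 3: x=0 → posterior Beta(5, 7/2)
obs 4: x=1 → posterior Beta(6, 7/2)
obs 5: x=1 → posterior Beta(7, 7/2)
obs 6: x=1 → posterior Beta(8, 7/2)
obs 7: x=1 → posterior Beta(9, 7/2)

16/21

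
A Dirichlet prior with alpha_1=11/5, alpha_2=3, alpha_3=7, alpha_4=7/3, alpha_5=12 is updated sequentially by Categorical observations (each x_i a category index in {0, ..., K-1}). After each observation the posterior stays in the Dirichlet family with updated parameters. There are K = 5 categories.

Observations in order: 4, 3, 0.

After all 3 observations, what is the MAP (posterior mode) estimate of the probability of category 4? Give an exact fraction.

obs 1: x=4 → posterior Dirichlet(11/5, 3, 7, 7/3, 13)
obs 2: x=3 → posterior Dirichlet(11/5, 3, 7, 10/3, 13)
obs 3: x=0 → posterior Dirichlet(16/5, 3, 7, 10/3, 13)

45/92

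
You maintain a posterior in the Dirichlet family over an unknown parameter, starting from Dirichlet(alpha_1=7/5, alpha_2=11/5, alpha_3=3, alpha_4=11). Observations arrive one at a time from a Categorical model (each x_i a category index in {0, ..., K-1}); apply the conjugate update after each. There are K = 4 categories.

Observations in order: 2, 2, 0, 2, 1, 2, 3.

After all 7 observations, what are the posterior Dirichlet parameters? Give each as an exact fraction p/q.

obs 1: x=2 → posterior Dirichlet(7/5, 11/5, 4, 11)
obs 2: x=2 → posterior Dirichlet(7/5, 11/5, 5, 11)
obs 3: x=0 → posterior Dirichlet(12/5, 11/5, 5, 11)
obs 4: x=2 → posterior Dirichlet(12/5, 11/5, 6, 11)
obs 5: x=1 → posterior Dirichlet(12/5, 16/5, 6, 11)
obs 6: x=2 → posterior Dirichlet(12/5, 16/5, 7, 11)
obs 7: x=3 → posterior Dirichlet(12/5, 16/5, 7, 12)

alpha_1=12/5, alpha_2=16/5, alpha_3=7, alpha_4=12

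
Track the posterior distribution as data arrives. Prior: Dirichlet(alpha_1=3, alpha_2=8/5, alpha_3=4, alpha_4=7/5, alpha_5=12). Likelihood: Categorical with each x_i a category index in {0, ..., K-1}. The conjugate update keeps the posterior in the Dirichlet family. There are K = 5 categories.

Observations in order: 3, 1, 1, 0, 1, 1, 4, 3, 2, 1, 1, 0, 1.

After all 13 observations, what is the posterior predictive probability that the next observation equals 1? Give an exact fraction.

43/175

obs 1: x=3 → posterior Dirichlet(3, 8/5, 4, 12/5, 12)
obs 2: x=1 → posterior Dirichlet(3, 13/5, 4, 12/5, 12)
obs 3: x=1 → posterior Dirichlet(3, 18/5, 4, 12/5, 12)
obs 4: x=0 → posterior Dirichlet(4, 18/5, 4, 12/5, 12)
obs 5: x=1 → posterior Dirichlet(4, 23/5, 4, 12/5, 12)
obs 6: x=1 → posterior Dirichlet(4, 28/5, 4, 12/5, 12)
obs 7: x=4 → posterior Dirichlet(4, 28/5, 4, 12/5, 13)
obs 8: x=3 → posterior Dirichlet(4, 28/5, 4, 17/5, 13)
obs 9: x=2 → posterior Dirichlet(4, 28/5, 5, 17/5, 13)
obs 10: x=1 → posterior Dirichlet(4, 33/5, 5, 17/5, 13)
obs 11: x=1 → posterior Dirichlet(4, 38/5, 5, 17/5, 13)
obs 12: x=0 → posterior Dirichlet(5, 38/5, 5, 17/5, 13)
obs 13: x=1 → posterior Dirichlet(5, 43/5, 5, 17/5, 13)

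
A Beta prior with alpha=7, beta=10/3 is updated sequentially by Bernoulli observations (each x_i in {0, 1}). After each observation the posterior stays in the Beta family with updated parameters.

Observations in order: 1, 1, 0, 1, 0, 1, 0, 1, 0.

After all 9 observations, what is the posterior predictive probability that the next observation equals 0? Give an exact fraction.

obs 1: x=1 → posterior Beta(8, 10/3)
obs 2: x=1 → posterior Beta(9, 10/3)
obs 3: x=0 → posterior Beta(9, 13/3)
obs 4: x=1 → posterior Beta(10, 13/3)
obs 5: x=0 → posterior Beta(10, 16/3)
obs 6: x=1 → posterior Beta(11, 16/3)
obs 7: x=0 → posterior Beta(11, 19/3)
obs 8: x=1 → posterior Beta(12, 19/3)
obs 9: x=0 → posterior Beta(12, 22/3)

11/29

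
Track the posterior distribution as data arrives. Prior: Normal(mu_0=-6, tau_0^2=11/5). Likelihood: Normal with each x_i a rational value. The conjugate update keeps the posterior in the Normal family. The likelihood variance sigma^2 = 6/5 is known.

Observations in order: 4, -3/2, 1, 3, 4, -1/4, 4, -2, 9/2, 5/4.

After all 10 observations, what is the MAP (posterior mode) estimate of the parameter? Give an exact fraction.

obs 1: x=4 → posterior Normal(8/17, 66/85)
obs 2: x=-3/2 → posterior Normal(-17/56, 33/70)
obs 3: x=1 → posterior Normal(5/78, 22/65)
obs 4: x=3 → posterior Normal(71/100, 33/125)
obs 5: x=4 → posterior Normal(159/122, 66/305)
obs 6: x=-1/4 → posterior Normal(307/288, 11/60)
obs 7: x=4 → posterior Normal(483/332, 66/415)
obs 8: x=-2 → posterior Normal(395/376, 33/235)
obs 9: x=9/2 → posterior Normal(593/420, 22/175)
obs 10: x=5/4 → posterior Normal(81/58, 33/290)

81/58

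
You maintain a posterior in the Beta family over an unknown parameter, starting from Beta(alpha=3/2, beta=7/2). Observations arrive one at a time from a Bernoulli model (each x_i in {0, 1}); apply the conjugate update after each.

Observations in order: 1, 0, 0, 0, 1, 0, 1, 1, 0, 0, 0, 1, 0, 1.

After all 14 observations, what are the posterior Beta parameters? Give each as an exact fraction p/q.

obs 1: x=1 → posterior Beta(5/2, 7/2)
obs 2: x=0 → posterior Beta(5/2, 9/2)
obs 3: x=0 → posterior Beta(5/2, 11/2)
obs 4: x=0 → posterior Beta(5/2, 13/2)
obs 5: x=1 → posterior Beta(7/2, 13/2)
obs 6: x=0 → posterior Beta(7/2, 15/2)
obs 7: x=1 → posterior Beta(9/2, 15/2)
obs 8: x=1 → posterior Beta(11/2, 15/2)
obs 9: x=0 → posterior Beta(11/2, 17/2)
obs 10: x=0 → posterior Beta(11/2, 19/2)
obs 11: x=0 → posterior Beta(11/2, 21/2)
obs 12: x=1 → posterior Beta(13/2, 21/2)
obs 13: x=0 → posterior Beta(13/2, 23/2)
obs 14: x=1 → posterior Beta(15/2, 23/2)

alpha=15/2, beta=23/2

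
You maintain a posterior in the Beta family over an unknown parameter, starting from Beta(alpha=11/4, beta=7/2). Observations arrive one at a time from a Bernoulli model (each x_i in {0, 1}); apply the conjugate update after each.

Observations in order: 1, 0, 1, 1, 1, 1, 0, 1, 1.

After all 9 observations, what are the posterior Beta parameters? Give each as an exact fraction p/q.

obs 1: x=1 → posterior Beta(15/4, 7/2)
obs 2: x=0 → posterior Beta(15/4, 9/2)
obs 3: x=1 → posterior Beta(19/4, 9/2)
obs 4: x=1 → posterior Beta(23/4, 9/2)
obs 5: x=1 → posterior Beta(27/4, 9/2)
obs 6: x=1 → posterior Beta(31/4, 9/2)
obs 7: x=0 → posterior Beta(31/4, 11/2)
obs 8: x=1 → posterior Beta(35/4, 11/2)
obs 9: x=1 → posterior Beta(39/4, 11/2)

alpha=39/4, beta=11/2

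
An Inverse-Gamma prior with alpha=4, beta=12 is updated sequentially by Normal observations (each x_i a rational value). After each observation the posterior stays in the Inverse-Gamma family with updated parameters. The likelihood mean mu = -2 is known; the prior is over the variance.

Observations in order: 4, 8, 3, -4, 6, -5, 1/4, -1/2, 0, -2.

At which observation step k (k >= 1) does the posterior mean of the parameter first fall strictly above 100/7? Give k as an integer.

k = 2

obs 1: x=4 → posterior Inverse-Gamma(9/2, 30)
obs 2: x=8 → posterior Inverse-Gamma(5, 80)
obs 3: x=3 → posterior Inverse-Gamma(11/2, 185/2)
obs 4: x=-4 → posterior Inverse-Gamma(6, 189/2)
obs 5: x=6 → posterior Inverse-Gamma(13/2, 253/2)
obs 6: x=-5 → posterior Inverse-Gamma(7, 131)
obs 7: x=1/4 → posterior Inverse-Gamma(15/2, 4273/32)
obs 8: x=-1/2 → posterior Inverse-Gamma(8, 4309/32)
obs 9: x=0 → posterior Inverse-Gamma(17/2, 4373/32)
obs 10: x=-2 → posterior Inverse-Gamma(9, 4373/32)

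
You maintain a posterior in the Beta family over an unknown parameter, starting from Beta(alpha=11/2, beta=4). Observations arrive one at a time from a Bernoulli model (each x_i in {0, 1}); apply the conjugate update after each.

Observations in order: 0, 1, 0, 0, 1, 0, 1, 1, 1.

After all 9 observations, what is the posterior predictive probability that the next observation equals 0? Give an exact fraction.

16/37

obs 1: x=0 → posterior Beta(11/2, 5)
obs 2: x=1 → posterior Beta(13/2, 5)
obs 3: x=0 → posterior Beta(13/2, 6)
obs 4: x=0 → posterior Beta(13/2, 7)
obs 5: x=1 → posterior Beta(15/2, 7)
obs 6: x=0 → posterior Beta(15/2, 8)
obs 7: x=1 → posterior Beta(17/2, 8)
obs 8: x=1 → posterior Beta(19/2, 8)
obs 9: x=1 → posterior Beta(21/2, 8)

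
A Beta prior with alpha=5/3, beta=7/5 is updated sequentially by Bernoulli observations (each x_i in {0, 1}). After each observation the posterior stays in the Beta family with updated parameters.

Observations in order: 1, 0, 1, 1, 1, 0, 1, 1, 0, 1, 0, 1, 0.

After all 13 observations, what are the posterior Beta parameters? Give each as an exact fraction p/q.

obs 1: x=1 → posterior Beta(8/3, 7/5)
obs 2: x=0 → posterior Beta(8/3, 12/5)
obs 3: x=1 → posterior Beta(11/3, 12/5)
obs 4: x=1 → posterior Beta(14/3, 12/5)
obs 5: x=1 → posterior Beta(17/3, 12/5)
obs 6: x=0 → posterior Beta(17/3, 17/5)
obs 7: x=1 → posterior Beta(20/3, 17/5)
obs 8: x=1 → posterior Beta(23/3, 17/5)
obs 9: x=0 → posterior Beta(23/3, 22/5)
obs 10: x=1 → posterior Beta(26/3, 22/5)
obs 11: x=0 → posterior Beta(26/3, 27/5)
obs 12: x=1 → posterior Beta(29/3, 27/5)
obs 13: x=0 → posterior Beta(29/3, 32/5)

alpha=29/3, beta=32/5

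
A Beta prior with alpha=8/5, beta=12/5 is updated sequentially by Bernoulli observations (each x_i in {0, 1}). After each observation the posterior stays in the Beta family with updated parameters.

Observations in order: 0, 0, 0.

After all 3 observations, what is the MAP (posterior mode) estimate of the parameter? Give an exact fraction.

obs 1: x=0 → posterior Beta(8/5, 17/5)
obs 2: x=0 → posterior Beta(8/5, 22/5)
obs 3: x=0 → posterior Beta(8/5, 27/5)

3/25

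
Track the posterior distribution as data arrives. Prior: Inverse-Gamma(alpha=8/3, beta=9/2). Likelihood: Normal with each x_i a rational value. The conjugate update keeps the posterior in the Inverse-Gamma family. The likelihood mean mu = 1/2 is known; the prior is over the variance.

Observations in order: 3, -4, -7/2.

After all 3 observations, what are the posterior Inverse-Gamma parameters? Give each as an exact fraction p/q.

obs 1: x=3 → posterior Inverse-Gamma(19/6, 61/8)
obs 2: x=-4 → posterior Inverse-Gamma(11/3, 71/4)
obs 3: x=-7/2 → posterior Inverse-Gamma(25/6, 103/4)

alpha=25/6, beta=103/4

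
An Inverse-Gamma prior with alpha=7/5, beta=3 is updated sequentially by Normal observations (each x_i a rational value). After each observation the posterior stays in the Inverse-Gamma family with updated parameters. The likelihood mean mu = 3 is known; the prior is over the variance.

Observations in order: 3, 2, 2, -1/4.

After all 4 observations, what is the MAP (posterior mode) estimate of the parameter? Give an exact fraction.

135/64

obs 1: x=3 → posterior Inverse-Gamma(19/10, 3)
obs 2: x=2 → posterior Inverse-Gamma(12/5, 7/2)
obs 3: x=2 → posterior Inverse-Gamma(29/10, 4)
obs 4: x=-1/4 → posterior Inverse-Gamma(17/5, 297/32)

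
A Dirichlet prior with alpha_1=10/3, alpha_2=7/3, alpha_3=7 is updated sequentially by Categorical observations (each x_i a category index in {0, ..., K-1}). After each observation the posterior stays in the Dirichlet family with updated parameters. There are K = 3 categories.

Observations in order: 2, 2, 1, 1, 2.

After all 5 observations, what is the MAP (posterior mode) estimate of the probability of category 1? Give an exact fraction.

5/22

obs 1: x=2 → posterior Dirichlet(10/3, 7/3, 8)
obs 2: x=2 → posterior Dirichlet(10/3, 7/3, 9)
obs 3: x=1 → posterior Dirichlet(10/3, 10/3, 9)
obs 4: x=1 → posterior Dirichlet(10/3, 13/3, 9)
obs 5: x=2 → posterior Dirichlet(10/3, 13/3, 10)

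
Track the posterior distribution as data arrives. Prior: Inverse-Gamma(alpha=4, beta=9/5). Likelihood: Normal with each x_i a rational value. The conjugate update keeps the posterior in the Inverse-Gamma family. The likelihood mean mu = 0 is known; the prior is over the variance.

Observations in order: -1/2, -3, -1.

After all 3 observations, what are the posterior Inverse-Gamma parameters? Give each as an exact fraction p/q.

obs 1: x=-1/2 → posterior Inverse-Gamma(9/2, 77/40)
obs 2: x=-3 → posterior Inverse-Gamma(5, 257/40)
obs 3: x=-1 → posterior Inverse-Gamma(11/2, 277/40)

alpha=11/2, beta=277/40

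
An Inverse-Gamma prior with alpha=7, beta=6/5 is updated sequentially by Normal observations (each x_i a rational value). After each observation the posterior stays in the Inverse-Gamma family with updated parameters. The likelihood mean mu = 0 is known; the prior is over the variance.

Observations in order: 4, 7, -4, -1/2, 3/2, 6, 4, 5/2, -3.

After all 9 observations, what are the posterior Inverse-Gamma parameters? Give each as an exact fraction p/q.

alpha=23/2, beta=3063/40

obs 1: x=4 → posterior Inverse-Gamma(15/2, 46/5)
obs 2: x=7 → posterior Inverse-Gamma(8, 337/10)
obs 3: x=-4 → posterior Inverse-Gamma(17/2, 417/10)
obs 4: x=-1/2 → posterior Inverse-Gamma(9, 1673/40)
obs 5: x=3/2 → posterior Inverse-Gamma(19/2, 859/20)
obs 6: x=6 → posterior Inverse-Gamma(10, 1219/20)
obs 7: x=4 → posterior Inverse-Gamma(21/2, 1379/20)
obs 8: x=5/2 → posterior Inverse-Gamma(11, 2883/40)
obs 9: x=-3 → posterior Inverse-Gamma(23/2, 3063/40)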